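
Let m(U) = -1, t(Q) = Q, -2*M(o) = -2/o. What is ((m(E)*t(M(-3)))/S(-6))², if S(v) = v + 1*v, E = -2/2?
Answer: 1/1296 ≈ 0.00077160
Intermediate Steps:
M(o) = 1/o (M(o) = -(-1)/o = 1/o)
E = -1 (E = -2*½ = -1)
S(v) = 2*v (S(v) = v + v = 2*v)
((m(E)*t(M(-3)))/S(-6))² = ((-1/(-3))/((2*(-6))))² = (-1*(-⅓)/(-12))² = ((⅓)*(-1/12))² = (-1/36)² = 1/1296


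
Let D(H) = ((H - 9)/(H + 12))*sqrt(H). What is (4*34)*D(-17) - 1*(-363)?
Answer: 363 + 3536*I*sqrt(17)/5 ≈ 363.0 + 2915.9*I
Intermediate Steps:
D(H) = sqrt(H)*(-9 + H)/(12 + H) (D(H) = ((-9 + H)/(12 + H))*sqrt(H) = sqrt(H)*(-9 + H)/(12 + H))
(4*34)*D(-17) - 1*(-363) = (4*34)*(sqrt(-17)*(-9 - 17)/(12 - 17)) - 1*(-363) = 136*((I*sqrt(17))*(-26)/(-5)) + 363 = 136*((I*sqrt(17))*(-1/5)*(-26)) + 363 = 136*(26*I*sqrt(17)/5) + 363 = 3536*I*sqrt(17)/5 + 363 = 363 + 3536*I*sqrt(17)/5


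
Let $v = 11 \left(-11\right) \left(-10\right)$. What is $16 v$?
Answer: $19360$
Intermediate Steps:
$v = 1210$ ($v = \left(-121\right) \left(-10\right) = 1210$)
$16 v = 16 \cdot 1210 = 19360$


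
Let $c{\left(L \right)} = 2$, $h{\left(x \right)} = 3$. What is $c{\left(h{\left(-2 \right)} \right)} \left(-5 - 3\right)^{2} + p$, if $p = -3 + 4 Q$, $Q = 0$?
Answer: $125$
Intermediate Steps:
$p = -3$ ($p = -3 + 4 \cdot 0 = -3 + 0 = -3$)
$c{\left(h{\left(-2 \right)} \right)} \left(-5 - 3\right)^{2} + p = 2 \left(-5 - 3\right)^{2} - 3 = 2 \left(-8\right)^{2} - 3 = 2 \cdot 64 - 3 = 128 - 3 = 125$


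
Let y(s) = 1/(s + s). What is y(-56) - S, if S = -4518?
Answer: 506015/112 ≈ 4518.0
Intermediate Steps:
y(s) = 1/(2*s)
y(-56) - S = (½)/(-56) - 1*(-4518) = (½)*(-1/56) + 4518 = -1/112 + 4518 = 506015/112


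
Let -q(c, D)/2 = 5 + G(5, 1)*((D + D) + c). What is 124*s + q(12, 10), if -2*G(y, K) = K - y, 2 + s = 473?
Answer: 58266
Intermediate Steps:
s = 471 (s = -2 + 473 = 471)
G(y, K) = y/2 - K/2 (G(y, K) = -(K - y)/2 = y/2 - K/2)
q(c, D) = -10 - 8*D - 4*c (q(c, D) = -2*(5 + ((½)*5 - ½*1)*((D + D) + c)) = -2*(5 + (5/2 - ½)*(2*D + c)) = -2*(5 + 2*(c + 2*D)) = -2*(5 + (2*c + 4*D)) = -2*(5 + 2*c + 4*D) = -10 - 8*D - 4*c)
124*s + q(12, 10) = 124*471 + (-10 - 8*10 - 4*12) = 58404 + (-10 - 80 - 48) = 58404 - 138 = 58266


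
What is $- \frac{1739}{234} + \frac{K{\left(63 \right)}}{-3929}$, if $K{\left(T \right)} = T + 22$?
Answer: $- \frac{6852421}{919386} \approx -7.4533$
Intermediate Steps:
$K{\left(T \right)} = 22 + T$
$- \frac{1739}{234} + \frac{K{\left(63 \right)}}{-3929} = - \frac{1739}{234} + \frac{22 + 63}{-3929} = \left(-1739\right) \frac{1}{234} + 85 \left(- \frac{1}{3929}\right) = - \frac{1739}{234} - \frac{85}{3929} = - \frac{6852421}{919386}$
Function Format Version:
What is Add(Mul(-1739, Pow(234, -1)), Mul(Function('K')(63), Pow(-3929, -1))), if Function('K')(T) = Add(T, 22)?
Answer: Rational(-6852421, 919386) ≈ -7.4533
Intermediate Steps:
Function('K')(T) = Add(22, T)
Add(Mul(-1739, Pow(234, -1)), Mul(Function('K')(63), Pow(-3929, -1))) = Add(Mul(-1739, Pow(234, -1)), Mul(Add(22, 63), Pow(-3929, -1))) = Add(Mul(-1739, Rational(1, 234)), Mul(85, Rational(-1, 3929))) = Add(Rational(-1739, 234), Rational(-85, 3929)) = Rational(-6852421, 919386)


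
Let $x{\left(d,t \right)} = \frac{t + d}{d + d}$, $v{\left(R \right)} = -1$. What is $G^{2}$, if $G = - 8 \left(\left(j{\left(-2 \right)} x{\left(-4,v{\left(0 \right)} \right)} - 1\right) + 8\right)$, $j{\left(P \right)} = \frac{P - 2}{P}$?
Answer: $4356$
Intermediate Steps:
$j{\left(P \right)} = \frac{-2 + P}{P}$
$x{\left(d,t \right)} = \frac{d + t}{2 d}$
$G = -66$ ($G = - 8 \left(\left(\frac{-2 - 2}{-2} \frac{-4 - 1}{2 \left(-4\right)} - 1\right) + 8\right) = - 8 \left(\left(\left(- \frac{1}{2}\right) \left(-4\right) \frac{1}{2} \left(- \frac{1}{4}\right) \left(-5\right) - 1\right) + 8\right) = - 8 \left(\left(2 \cdot \frac{5}{8} - 1\right) + 8\right) = - 8 \left(\left(\frac{5}{4} - 1\right) + 8\right) = - 8 \left(\frac{1}{4} + 8\right) = \left(-8\right) \frac{33}{4} = -66$)
$G^{2} = \left(-66\right)^{2} = 4356$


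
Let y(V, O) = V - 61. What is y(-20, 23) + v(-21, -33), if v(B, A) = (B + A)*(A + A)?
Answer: 3483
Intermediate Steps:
y(V, O) = -61 + V
v(B, A) = 2*A*(A + B) (v(B, A) = (A + B)*(2*A) = 2*A*(A + B))
y(-20, 23) + v(-21, -33) = (-61 - 20) + 2*(-33)*(-33 - 21) = -81 + 2*(-33)*(-54) = -81 + 3564 = 3483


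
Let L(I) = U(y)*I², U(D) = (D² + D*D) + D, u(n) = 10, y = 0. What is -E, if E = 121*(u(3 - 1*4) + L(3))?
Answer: -1210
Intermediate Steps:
U(D) = D + 2*D² (U(D) = (D² + D²) + D = 2*D² + D = D + 2*D²)
L(I) = 0 (L(I) = (0*(1 + 2*0))*I² = (0*(1 + 0))*I² = (0*1)*I² = 0*I² = 0)
E = 1210 (E = 121*(10 + 0) = 121*10 = 1210)
-E = -1*1210 = -1210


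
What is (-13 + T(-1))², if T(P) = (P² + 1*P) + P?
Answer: 196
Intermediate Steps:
T(P) = P² + 2*P (T(P) = (P² + P) + P = (P + P²) + P = P² + 2*P)
(-13 + T(-1))² = (-13 - (2 - 1))² = (-13 - 1*1)² = (-13 - 1)² = (-14)² = 196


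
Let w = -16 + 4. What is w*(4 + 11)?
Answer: -180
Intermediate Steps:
w = -12
w*(4 + 11) = -12*(4 + 11) = -12*15 = -180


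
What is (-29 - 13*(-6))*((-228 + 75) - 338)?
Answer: -24059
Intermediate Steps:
(-29 - 13*(-6))*((-228 + 75) - 338) = (-29 + 78)*(-153 - 338) = 49*(-491) = -24059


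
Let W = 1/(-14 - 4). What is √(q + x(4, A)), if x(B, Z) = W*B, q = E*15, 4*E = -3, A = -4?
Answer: I*√413/6 ≈ 3.3871*I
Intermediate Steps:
E = -¾ (E = (¼)*(-3) = -¾ ≈ -0.75000)
W = -1/18 (W = 1/(-18) = -1/18 ≈ -0.055556)
q = -45/4 (q = -¾*15 = -45/4 ≈ -11.250)
x(B, Z) = -B/18
√(q + x(4, A)) = √(-45/4 - 1/18*4) = √(-45/4 - 2/9) = √(-413/36) = I*√413/6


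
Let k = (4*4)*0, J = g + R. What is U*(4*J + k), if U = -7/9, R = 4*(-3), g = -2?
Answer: 392/9 ≈ 43.556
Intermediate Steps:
R = -12
U = -7/9 (U = -7*1/9 = -7/9 ≈ -0.77778)
J = -14 (J = -2 - 12 = -14)
k = 0 (k = 16*0 = 0)
U*(4*J + k) = -7*(4*(-14) + 0)/9 = -7*(-56 + 0)/9 = -7/9*(-56) = 392/9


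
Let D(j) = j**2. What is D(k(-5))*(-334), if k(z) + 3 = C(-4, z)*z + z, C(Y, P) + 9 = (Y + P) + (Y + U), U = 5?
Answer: -1980286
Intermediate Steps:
C(Y, P) = -4 + P + 2*Y (C(Y, P) = -9 + ((Y + P) + (Y + 5)) = -9 + ((P + Y) + (5 + Y)) = -9 + (5 + P + 2*Y) = -4 + P + 2*Y)
k(z) = -3 + z + z*(-12 + z) (k(z) = -3 + ((-4 + z + 2*(-4))*z + z) = -3 + ((-4 + z - 8)*z + z) = -3 + ((-12 + z)*z + z) = -3 + (z*(-12 + z) + z) = -3 + (z + z*(-12 + z)) = -3 + z + z*(-12 + z))
D(k(-5))*(-334) = (-3 - 5 - 5*(-12 - 5))**2*(-334) = (-3 - 5 - 5*(-17))**2*(-334) = (-3 - 5 + 85)**2*(-334) = 77**2*(-334) = 5929*(-334) = -1980286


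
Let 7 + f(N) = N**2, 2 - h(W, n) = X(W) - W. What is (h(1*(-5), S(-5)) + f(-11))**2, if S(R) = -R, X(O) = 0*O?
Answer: 12321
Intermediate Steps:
X(O) = 0
h(W, n) = 2 + W (h(W, n) = 2 - (0 - W) = 2 - (-1)*W = 2 + W)
f(N) = -7 + N**2
(h(1*(-5), S(-5)) + f(-11))**2 = ((2 + 1*(-5)) + (-7 + (-11)**2))**2 = ((2 - 5) + (-7 + 121))**2 = (-3 + 114)**2 = 111**2 = 12321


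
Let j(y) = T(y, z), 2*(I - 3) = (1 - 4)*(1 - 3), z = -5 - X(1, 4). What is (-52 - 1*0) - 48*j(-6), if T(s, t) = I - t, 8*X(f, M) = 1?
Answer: -586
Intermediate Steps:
X(f, M) = ⅛ (X(f, M) = (⅛)*1 = ⅛)
z = -41/8 (z = -5 - 1*⅛ = -5 - ⅛ = -41/8 ≈ -5.1250)
I = 6 (I = 3 + ((1 - 4)*(1 - 3))/2 = 3 + (-3*(-2))/2 = 3 + (½)*6 = 3 + 3 = 6)
T(s, t) = 6 - t
j(y) = 89/8 (j(y) = 6 - 1*(-41/8) = 6 + 41/8 = 89/8)
(-52 - 1*0) - 48*j(-6) = (-52 - 1*0) - 48*89/8 = (-52 + 0) - 534 = -52 - 534 = -586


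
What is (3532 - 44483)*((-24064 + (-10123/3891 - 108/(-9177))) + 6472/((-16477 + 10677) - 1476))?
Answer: 21338727952467072335/21650773011 ≈ 9.8559e+8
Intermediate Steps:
(3532 - 44483)*((-24064 + (-10123/3891 - 108/(-9177))) + 6472/((-16477 + 10677) - 1476)) = -40951*((-24064 + (-10123*1/3891 - 108*(-1/9177))) + 6472/(-5800 - 1476)) = -40951*((-24064 + (-10123/3891 + 36/3059)) + 6472/(-7276)) = -40951*((-24064 - 30826181/11902569) + 6472*(-1/7276)) = -40951*(-286454246597/11902569 - 1618/1819) = -40951*(-521079532916585/21650773011) = 21338727952467072335/21650773011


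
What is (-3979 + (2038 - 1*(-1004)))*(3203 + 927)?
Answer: -3869810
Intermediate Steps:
(-3979 + (2038 - 1*(-1004)))*(3203 + 927) = (-3979 + (2038 + 1004))*4130 = (-3979 + 3042)*4130 = -937*4130 = -3869810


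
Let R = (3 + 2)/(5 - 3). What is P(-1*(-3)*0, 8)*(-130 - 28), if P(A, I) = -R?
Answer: 395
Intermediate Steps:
R = 5/2 ≈ 2.5000
P(A, I) = -5/2 (P(A, I) = -1*5/2 = -5/2)
P(-1*(-3)*0, 8)*(-130 - 28) = -5*(-130 - 28)/2 = -5/2*(-158) = 395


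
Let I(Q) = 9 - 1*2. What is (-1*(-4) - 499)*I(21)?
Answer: -3465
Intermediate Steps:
I(Q) = 7 (I(Q) = 9 - 2 = 7)
(-1*(-4) - 499)*I(21) = (-1*(-4) - 499)*7 = (4 - 499)*7 = -495*7 = -3465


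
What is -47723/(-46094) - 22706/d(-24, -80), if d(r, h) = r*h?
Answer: -238745551/22125120 ≈ -10.791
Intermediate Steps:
d(r, h) = h*r
-47723/(-46094) - 22706/d(-24, -80) = -47723/(-46094) - 22706/((-80*(-24))) = -47723*(-1/46094) - 22706/1920 = 47723/46094 - 22706*1/1920 = 47723/46094 - 11353/960 = -238745551/22125120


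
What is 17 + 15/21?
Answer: 124/7 ≈ 17.714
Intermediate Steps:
17 + 15/21 = 17 + (1/21)*15 = 17 + 5/7 = 124/7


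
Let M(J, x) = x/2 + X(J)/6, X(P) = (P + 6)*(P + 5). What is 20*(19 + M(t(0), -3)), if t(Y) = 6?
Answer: 790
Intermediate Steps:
X(P) = (5 + P)*(6 + P) (X(P) = (6 + P)*(5 + P) = (5 + P)*(6 + P))
M(J, x) = 5 + x/2 + J**2/6 + 11*J/6 (M(J, x) = x/2 + (30 + J**2 + 11*J)/6 = x*(1/2) + (30 + J**2 + 11*J)*(1/6) = x/2 + (5 + J**2/6 + 11*J/6) = 5 + x/2 + J**2/6 + 11*J/6)
20*(19 + M(t(0), -3)) = 20*(19 + (5 + (1/2)*(-3) + (1/6)*6**2 + (11/6)*6)) = 20*(19 + (5 - 3/2 + (1/6)*36 + 11)) = 20*(19 + (5 - 3/2 + 6 + 11)) = 20*(19 + 41/2) = 20*(79/2) = 790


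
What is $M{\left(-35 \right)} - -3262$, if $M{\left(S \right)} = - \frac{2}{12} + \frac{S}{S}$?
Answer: $\frac{19577}{6} \approx 3262.8$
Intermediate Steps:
$M{\left(S \right)} = \frac{5}{6}$ ($M{\left(S \right)} = \left(-2\right) \frac{1}{12} + 1 = - \frac{1}{6} + 1 = \frac{5}{6}$)
$M{\left(-35 \right)} - -3262 = \frac{5}{6} - -3262 = \frac{5}{6} + 3262 = \frac{19577}{6}$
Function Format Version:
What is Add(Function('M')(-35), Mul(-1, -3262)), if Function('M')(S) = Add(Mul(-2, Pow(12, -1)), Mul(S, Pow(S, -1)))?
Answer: Rational(19577, 6) ≈ 3262.8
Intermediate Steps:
Function('M')(S) = Rational(5, 6) (Function('M')(S) = Add(Mul(-2, Rational(1, 12)), 1) = Add(Rational(-1, 6), 1) = Rational(5, 6))
Add(Function('M')(-35), Mul(-1, -3262)) = Add(Rational(5, 6), Mul(-1, -3262)) = Add(Rational(5, 6), 3262) = Rational(19577, 6)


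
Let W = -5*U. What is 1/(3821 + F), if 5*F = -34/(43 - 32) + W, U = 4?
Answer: 55/209901 ≈ 0.00026203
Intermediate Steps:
W = -20 (W = -5*4 = -20)
F = -254/55 (F = (-34/(43 - 32) - 20)/5 = (-34/11 - 20)/5 = (1/5)*(-254/11) = -254/55 ≈ -4.6182)
1/(3821 + F) = 1/(3821 - 254/55) = 1/(209901/55) = 55/209901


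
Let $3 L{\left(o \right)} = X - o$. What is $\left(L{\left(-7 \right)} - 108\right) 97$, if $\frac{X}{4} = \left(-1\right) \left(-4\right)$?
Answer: $- \frac{29197}{3} \approx -9732.3$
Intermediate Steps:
$X = 16$ ($X = 4 \left(\left(-1\right) \left(-4\right)\right) = 4 \cdot 4 = 16$)
$L{\left(o \right)} = \frac{16}{3} - \frac{o}{3}$ ($L{\left(o \right)} = \frac{16 - o}{3} = \frac{16}{3} - \frac{o}{3}$)
$\left(L{\left(-7 \right)} - 108\right) 97 = \left(\left(\frac{16}{3} - - \frac{7}{3}\right) - 108\right) 97 = \left(\left(\frac{16}{3} + \frac{7}{3}\right) - 108\right) 97 = \left(\frac{23}{3} - 108\right) 97 = \left(- \frac{301}{3}\right) 97 = - \frac{29197}{3}$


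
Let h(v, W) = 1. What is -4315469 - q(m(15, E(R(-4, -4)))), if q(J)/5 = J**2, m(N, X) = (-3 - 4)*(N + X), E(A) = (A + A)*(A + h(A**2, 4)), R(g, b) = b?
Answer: -4688114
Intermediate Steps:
E(A) = 2*A*(1 + A) (E(A) = (A + A)*(A + 1) = (2*A)*(1 + A) = 2*A*(1 + A))
m(N, X) = -7*N - 7*X (m(N, X) = -7*(N + X) = -7*N - 7*X)
q(J) = 5*J**2
-4315469 - q(m(15, E(R(-4, -4)))) = -4315469 - 5*(-7*15 - 14*(-4)*(1 - 4))**2 = -4315469 - 5*(-105 - 14*(-4)*(-3))**2 = -4315469 - 5*(-105 - 7*24)**2 = -4315469 - 5*(-105 - 168)**2 = -4315469 - 5*(-273)**2 = -4315469 - 5*74529 = -4315469 - 1*372645 = -4315469 - 372645 = -4688114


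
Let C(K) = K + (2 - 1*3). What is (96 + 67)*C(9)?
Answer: 1304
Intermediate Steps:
C(K) = -1 + K (C(K) = K + (2 - 3) = K - 1 = -1 + K)
(96 + 67)*C(9) = (96 + 67)*(-1 + 9) = 163*8 = 1304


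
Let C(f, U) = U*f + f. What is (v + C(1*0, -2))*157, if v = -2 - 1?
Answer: -471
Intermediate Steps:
v = -3
C(f, U) = f + U*f
(v + C(1*0, -2))*157 = (-3 + (1*0)*(1 - 2))*157 = (-3 + 0*(-1))*157 = (-3 + 0)*157 = -3*157 = -471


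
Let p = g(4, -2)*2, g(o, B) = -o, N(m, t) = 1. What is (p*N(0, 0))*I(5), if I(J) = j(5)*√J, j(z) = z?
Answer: -40*√5 ≈ -89.443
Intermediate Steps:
I(J) = 5*√J
p = -8 (p = -1*4*2 = -4*2 = -8)
(p*N(0, 0))*I(5) = (-8*1)*(5*√5) = -40*√5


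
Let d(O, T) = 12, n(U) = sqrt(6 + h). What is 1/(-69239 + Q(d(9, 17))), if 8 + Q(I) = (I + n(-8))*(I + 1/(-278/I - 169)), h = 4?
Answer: -91866233143/6348236132851561 - 15945990*sqrt(10)/6348236132851561 ≈ -1.4479e-5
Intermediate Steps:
n(U) = sqrt(10) (n(U) = sqrt(6 + 4) = sqrt(10))
Q(I) = -8 + (I + sqrt(10))*(I + 1/(-169 - 278/I)) (Q(I) = -8 + (I + sqrt(10))*(I + 1/(-278/I - 169)) = -8 + (I + sqrt(10))*(I + 1/(-169 - 278/I)))
1/(-69239 + Q(d(9, 17))) = 1/(-69239 + (-2224 - 1352*12 + 169*12**3 + 277*12**2 + 169*sqrt(10)*12**2 + 277*12*sqrt(10))/(278 + 169*12)) = 1/(-69239 + (-2224 - 16224 + 169*1728 + 277*144 + 169*sqrt(10)*144 + 3324*sqrt(10))/(278 + 2028)) = 1/(-69239 + (-2224 - 16224 + 292032 + 39888 + 24336*sqrt(10) + 3324*sqrt(10))/2306) = 1/(-69239 + (313472 + 27660*sqrt(10))/2306) = 1/(-69239 + (156736/1153 + 13830*sqrt(10)/1153)) = 1/(-79675831/1153 + 13830*sqrt(10)/1153)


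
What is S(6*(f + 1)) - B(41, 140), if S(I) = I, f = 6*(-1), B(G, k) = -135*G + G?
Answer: 5464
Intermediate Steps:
B(G, k) = -134*G
f = -6
S(6*(f + 1)) - B(41, 140) = 6*(-6 + 1) - (-134)*41 = 6*(-5) - 1*(-5494) = -30 + 5494 = 5464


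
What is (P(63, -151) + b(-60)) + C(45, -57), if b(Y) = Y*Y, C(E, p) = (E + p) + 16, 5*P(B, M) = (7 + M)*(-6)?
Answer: 18884/5 ≈ 3776.8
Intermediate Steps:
P(B, M) = -42/5 - 6*M/5 (P(B, M) = ((7 + M)*(-6))/5 = (-42 - 6*M)/5 = -42/5 - 6*M/5)
C(E, p) = 16 + E + p
b(Y) = Y**2
(P(63, -151) + b(-60)) + C(45, -57) = ((-42/5 - 6/5*(-151)) + (-60)**2) + (16 + 45 - 57) = ((-42/5 + 906/5) + 3600) + 4 = (864/5 + 3600) + 4 = 18864/5 + 4 = 18884/5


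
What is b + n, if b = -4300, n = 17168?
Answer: 12868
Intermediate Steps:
b + n = -4300 + 17168 = 12868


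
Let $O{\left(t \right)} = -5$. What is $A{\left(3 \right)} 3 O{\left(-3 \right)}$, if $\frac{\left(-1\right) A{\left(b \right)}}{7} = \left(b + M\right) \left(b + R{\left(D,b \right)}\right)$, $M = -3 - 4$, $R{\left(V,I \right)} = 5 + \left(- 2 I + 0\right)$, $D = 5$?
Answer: $-840$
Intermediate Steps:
$R{\left(V,I \right)} = 5 - 2 I$
$M = -7$
$A{\left(b \right)} = - 7 \left(-7 + b\right) \left(5 - b\right)$ ($A{\left(b \right)} = - 7 \left(b - 7\right) \left(b - \left(-5 + 2 b\right)\right) = - 7 \left(-7 + b\right) \left(5 - b\right)$)
$A{\left(3 \right)} 3 O{\left(-3 \right)} = \left(245 - 252 + 7 \cdot 3^{2}\right) 3 \left(-5\right) = \left(245 - 252 + 7 \cdot 9\right) 3 \left(-5\right) = \left(245 - 252 + 63\right) 3 \left(-5\right) = 56 \cdot 3 \left(-5\right) = 168 \left(-5\right) = -840$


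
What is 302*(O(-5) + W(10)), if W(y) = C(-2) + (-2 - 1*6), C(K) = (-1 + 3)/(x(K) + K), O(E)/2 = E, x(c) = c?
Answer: -5587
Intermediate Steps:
O(E) = 2*E
C(K) = 1/K (C(K) = (-1 + 3)/(K + K) = 2/((2*K)) = 2*(1/(2*K)) = 1/K)
W(y) = -17/2 (W(y) = 1/(-2) + (-2 - 1*6) = -½ + (-2 - 6) = -½ - 8 = -17/2)
302*(O(-5) + W(10)) = 302*(2*(-5) - 17/2) = 302*(-10 - 17/2) = 302*(-37/2) = -5587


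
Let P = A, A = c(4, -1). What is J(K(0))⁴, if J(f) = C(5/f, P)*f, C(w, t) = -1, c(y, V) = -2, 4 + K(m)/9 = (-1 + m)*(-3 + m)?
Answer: 6561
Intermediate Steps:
K(m) = -36 + 9*(-1 + m)*(-3 + m) (K(m) = -36 + 9*((-1 + m)*(-3 + m)) = -36 + 9*(-1 + m)*(-3 + m))
A = -2
P = -2
J(f) = -f
J(K(0))⁴ = (-(-9 - 36*0 + 9*0²))⁴ = (-(-9 + 0 + 9*0))⁴ = (-(-9 + 0 + 0))⁴ = (-1*(-9))⁴ = 9⁴ = 6561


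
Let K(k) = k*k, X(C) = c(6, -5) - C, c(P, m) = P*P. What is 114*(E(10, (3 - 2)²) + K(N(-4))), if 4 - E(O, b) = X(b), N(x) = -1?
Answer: -3420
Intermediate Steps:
c(P, m) = P²
X(C) = 36 - C (X(C) = 6² - C = 36 - C)
K(k) = k²
E(O, b) = -32 + b (E(O, b) = 4 - (36 - b) = 4 + (-36 + b) = -32 + b)
114*(E(10, (3 - 2)²) + K(N(-4))) = 114*((-32 + (3 - 2)²) + (-1)²) = 114*((-32 + 1²) + 1) = 114*((-32 + 1) + 1) = 114*(-31 + 1) = 114*(-30) = -3420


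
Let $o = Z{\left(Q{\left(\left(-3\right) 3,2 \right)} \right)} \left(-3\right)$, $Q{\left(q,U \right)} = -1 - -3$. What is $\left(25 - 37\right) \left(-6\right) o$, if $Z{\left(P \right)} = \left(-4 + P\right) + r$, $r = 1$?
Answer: $216$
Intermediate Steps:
$Q{\left(q,U \right)} = 2$ ($Q{\left(q,U \right)} = -1 + 3 = 2$)
$Z{\left(P \right)} = -3 + P$ ($Z{\left(P \right)} = \left(-4 + P\right) + 1 = -3 + P$)
$o = 3$ ($o = \left(-3 + 2\right) \left(-3\right) = \left(-1\right) \left(-3\right) = 3$)
$\left(25 - 37\right) \left(-6\right) o = \left(25 - 37\right) \left(-6\right) 3 = \left(-12\right) \left(-6\right) 3 = 72 \cdot 3 = 216$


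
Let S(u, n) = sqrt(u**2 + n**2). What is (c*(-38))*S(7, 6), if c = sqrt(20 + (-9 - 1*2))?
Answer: -114*sqrt(85) ≈ -1051.0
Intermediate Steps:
S(u, n) = sqrt(n**2 + u**2)
c = 3 (c = sqrt(20 + (-9 - 2)) = sqrt(20 - 11) = sqrt(9) = 3)
(c*(-38))*S(7, 6) = (3*(-38))*sqrt(6**2 + 7**2) = -114*sqrt(36 + 49) = -114*sqrt(85)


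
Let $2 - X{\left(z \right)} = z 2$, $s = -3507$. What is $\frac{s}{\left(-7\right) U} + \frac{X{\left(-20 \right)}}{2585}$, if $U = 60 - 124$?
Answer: $- \frac{1292397}{165440} \approx -7.8119$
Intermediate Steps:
$X{\left(z \right)} = 2 - 2 z$ ($X{\left(z \right)} = 2 - z 2 = 2 - 2 z$)
$U = -64$
$\frac{s}{\left(-7\right) U} + \frac{X{\left(-20 \right)}}{2585} = - \frac{3507}{\left(-7\right) \left(-64\right)} + \frac{2 - -40}{2585} = - \frac{3507}{448} + \left(2 + 40\right) \frac{1}{2585} = \left(-3507\right) \frac{1}{448} + 42 \cdot \frac{1}{2585} = - \frac{501}{64} + \frac{42}{2585} = - \frac{1292397}{165440}$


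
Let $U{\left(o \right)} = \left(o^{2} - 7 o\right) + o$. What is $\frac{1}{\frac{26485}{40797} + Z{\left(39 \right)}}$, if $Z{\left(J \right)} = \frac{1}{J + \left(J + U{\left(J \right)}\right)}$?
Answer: $\frac{18562635}{12064274} \approx 1.5386$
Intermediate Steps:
$U{\left(o \right)} = o^{2} - 6 o$
$Z{\left(J \right)} = \frac{1}{2 J + J \left(-6 + J\right)}$ ($Z{\left(J \right)} = \frac{1}{J + \left(J + J \left(-6 + J\right)\right)} = \frac{1}{2 J + J \left(-6 + J\right)}$)
$\frac{1}{\frac{26485}{40797} + Z{\left(39 \right)}} = \frac{1}{\frac{26485}{40797} + \frac{1}{39 \left(-4 + 39\right)}} = \frac{1}{26485 \cdot \frac{1}{40797} + \frac{1}{39 \cdot 35}} = \frac{1}{\frac{26485}{40797} + \frac{1}{39} \cdot \frac{1}{35}} = \frac{1}{\frac{26485}{40797} + \frac{1}{1365}} = \frac{1}{\frac{12064274}{18562635}} = \frac{18562635}{12064274}$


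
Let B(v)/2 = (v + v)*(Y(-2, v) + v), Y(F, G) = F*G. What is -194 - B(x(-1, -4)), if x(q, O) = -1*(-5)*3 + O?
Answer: 290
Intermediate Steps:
x(q, O) = 15 + O (x(q, O) = 5*3 + O = 15 + O)
B(v) = -4*v**2 (B(v) = 2*((v + v)*(-2*v + v)) = 2*((2*v)*(-v)) = 2*(-2*v**2) = -4*v**2)
-194 - B(x(-1, -4)) = -194 - (-4)*(15 - 4)**2 = -194 - (-4)*11**2 = -194 - (-4)*121 = -194 - 1*(-484) = -194 + 484 = 290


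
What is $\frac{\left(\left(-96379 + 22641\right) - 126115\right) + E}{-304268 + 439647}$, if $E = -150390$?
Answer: $- \frac{350243}{135379} \approx -2.5871$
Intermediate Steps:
$\frac{\left(\left(-96379 + 22641\right) - 126115\right) + E}{-304268 + 439647} = \frac{\left(\left(-96379 + 22641\right) - 126115\right) - 150390}{-304268 + 439647} = \frac{\left(-73738 - 126115\right) - 150390}{135379} = \left(-199853 - 150390\right) \frac{1}{135379} = \left(-350243\right) \frac{1}{135379} = - \frac{350243}{135379}$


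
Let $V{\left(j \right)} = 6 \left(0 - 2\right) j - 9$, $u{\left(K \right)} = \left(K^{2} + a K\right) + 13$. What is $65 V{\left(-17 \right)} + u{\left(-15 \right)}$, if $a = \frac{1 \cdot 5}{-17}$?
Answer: $\frac{219596}{17} \approx 12917.0$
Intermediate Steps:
$a = - \frac{5}{17}$ ($a = 5 \left(- \frac{1}{17}\right) = - \frac{5}{17} \approx -0.29412$)
$u{\left(K \right)} = 13 + K^{2} - \frac{5 K}{17}$ ($u{\left(K \right)} = \left(K^{2} - \frac{5 K}{17}\right) + 13 = 13 + K^{2} - \frac{5 K}{17}$)
$V{\left(j \right)} = -9 - 12 j$ ($V{\left(j \right)} = 6 \left(-2\right) j - 9 = - 12 j - 9 = -9 - 12 j$)
$65 V{\left(-17 \right)} + u{\left(-15 \right)} = 65 \left(-9 - -204\right) + \left(13 + \left(-15\right)^{2} - - \frac{75}{17}\right) = 65 \left(-9 + 204\right) + \left(13 + 225 + \frac{75}{17}\right) = 65 \cdot 195 + \frac{4121}{17} = 12675 + \frac{4121}{17} = \frac{219596}{17}$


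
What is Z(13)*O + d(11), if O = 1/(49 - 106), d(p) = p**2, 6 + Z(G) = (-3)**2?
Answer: 2298/19 ≈ 120.95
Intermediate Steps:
Z(G) = 3 (Z(G) = -6 + (-3)**2 = -6 + 9 = 3)
O = -1/57 (O = 1/(-57) = -1/57 ≈ -0.017544)
Z(13)*O + d(11) = 3*(-1/57) + 11**2 = -1/19 + 121 = 2298/19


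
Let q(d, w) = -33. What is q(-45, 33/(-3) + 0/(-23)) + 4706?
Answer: 4673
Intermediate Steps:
q(-45, 33/(-3) + 0/(-23)) + 4706 = -33 + 4706 = 4673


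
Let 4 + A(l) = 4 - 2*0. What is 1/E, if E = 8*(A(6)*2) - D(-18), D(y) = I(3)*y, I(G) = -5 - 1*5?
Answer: -1/180 ≈ -0.0055556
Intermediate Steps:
A(l) = 0 (A(l) = -4 + (4 - 2*0) = -4 + (4 + 0) = -4 + 4 = 0)
I(G) = -10 (I(G) = -5 - 5 = -10)
D(y) = -10*y
E = -180 (E = 8*(0*2) - (-10)*(-18) = 8*0 - 1*180 = 0 - 180 = -180)
1/E = 1/(-180) = -1/180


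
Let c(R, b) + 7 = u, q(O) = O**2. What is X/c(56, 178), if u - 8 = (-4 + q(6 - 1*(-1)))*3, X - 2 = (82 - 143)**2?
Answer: 219/8 ≈ 27.375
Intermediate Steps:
X = 3723 (X = 2 + (82 - 143)**2 = 2 + (-61)**2 = 2 + 3721 = 3723)
u = 143 (u = 8 + (-4 + (6 - 1*(-1))**2)*3 = 8 + (-4 + (6 + 1)**2)*3 = 8 + (-4 + 7**2)*3 = 8 + (-4 + 49)*3 = 8 + 45*3 = 8 + 135 = 143)
c(R, b) = 136 (c(R, b) = -7 + 143 = 136)
X/c(56, 178) = 3723/136 = 3723*(1/136) = 219/8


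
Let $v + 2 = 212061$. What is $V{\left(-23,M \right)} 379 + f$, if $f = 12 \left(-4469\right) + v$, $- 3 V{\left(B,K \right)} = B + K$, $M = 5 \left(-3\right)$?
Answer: $\frac{489695}{3} \approx 1.6323 \cdot 10^{5}$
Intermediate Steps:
$M = -15$
$V{\left(B,K \right)} = - \frac{B}{3} - \frac{K}{3}$ ($V{\left(B,K \right)} = - \frac{B + K}{3} = - \frac{B}{3} - \frac{K}{3}$)
$v = 212059$ ($v = -2 + 212061 = 212059$)
$f = 158431$ ($f = 12 \left(-4469\right) + 212059 = -53628 + 212059 = 158431$)
$V{\left(-23,M \right)} 379 + f = \left(\left(- \frac{1}{3}\right) \left(-23\right) - -5\right) 379 + 158431 = \left(\frac{23}{3} + 5\right) 379 + 158431 = \frac{38}{3} \cdot 379 + 158431 = \frac{14402}{3} + 158431 = \frac{489695}{3}$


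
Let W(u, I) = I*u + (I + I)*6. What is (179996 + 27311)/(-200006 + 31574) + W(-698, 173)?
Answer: -19989380203/168432 ≈ -1.1868e+5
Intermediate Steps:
W(u, I) = 12*I + I*u (W(u, I) = I*u + (2*I)*6 = I*u + 12*I = 12*I + I*u)
(179996 + 27311)/(-200006 + 31574) + W(-698, 173) = (179996 + 27311)/(-200006 + 31574) + 173*(12 - 698) = 207307/(-168432) + 173*(-686) = 207307*(-1/168432) - 118678 = -207307/168432 - 118678 = -19989380203/168432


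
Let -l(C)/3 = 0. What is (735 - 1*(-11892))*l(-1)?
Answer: 0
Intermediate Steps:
l(C) = 0 (l(C) = -3*0 = 0)
(735 - 1*(-11892))*l(-1) = (735 - 1*(-11892))*0 = (735 + 11892)*0 = 12627*0 = 0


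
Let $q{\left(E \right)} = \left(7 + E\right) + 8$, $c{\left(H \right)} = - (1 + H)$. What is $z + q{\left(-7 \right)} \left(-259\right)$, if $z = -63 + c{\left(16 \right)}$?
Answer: $-2152$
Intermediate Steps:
$c{\left(H \right)} = -1 - H$
$q{\left(E \right)} = 15 + E$
$z = -80$ ($z = -63 - 17 = -80$)
$z + q{\left(-7 \right)} \left(-259\right) = -80 + \left(15 - 7\right) \left(-259\right) = -80 + 8 \left(-259\right) = -80 - 2072 = -2152$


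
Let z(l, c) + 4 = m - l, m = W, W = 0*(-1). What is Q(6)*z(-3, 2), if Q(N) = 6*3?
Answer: -18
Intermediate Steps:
W = 0
m = 0
z(l, c) = -4 - l (z(l, c) = -4 + (0 - l) = -4 - l)
Q(N) = 18
Q(6)*z(-3, 2) = 18*(-4 - 1*(-3)) = 18*(-4 + 3) = 18*(-1) = -18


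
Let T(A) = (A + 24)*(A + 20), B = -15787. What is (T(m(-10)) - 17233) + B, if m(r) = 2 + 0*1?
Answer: -32448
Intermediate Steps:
m(r) = 2 (m(r) = 2 + 0 = 2)
T(A) = (20 + A)*(24 + A) (T(A) = (24 + A)*(20 + A) = (20 + A)*(24 + A))
(T(m(-10)) - 17233) + B = ((480 + 2**2 + 44*2) - 17233) - 15787 = ((480 + 4 + 88) - 17233) - 15787 = (572 - 17233) - 15787 = -16661 - 15787 = -32448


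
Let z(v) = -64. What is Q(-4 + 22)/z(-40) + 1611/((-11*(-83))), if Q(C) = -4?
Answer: 26689/14608 ≈ 1.8270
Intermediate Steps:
Q(-4 + 22)/z(-40) + 1611/((-11*(-83))) = -4/(-64) + 1611/((-11*(-83))) = -4*(-1/64) + 1611/913 = 1/16 + 1611*(1/913) = 1/16 + 1611/913 = 26689/14608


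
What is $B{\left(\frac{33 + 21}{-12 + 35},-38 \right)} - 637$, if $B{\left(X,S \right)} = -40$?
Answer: $-677$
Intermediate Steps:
$B{\left(\frac{33 + 21}{-12 + 35},-38 \right)} - 637 = -40 - 637 = -677$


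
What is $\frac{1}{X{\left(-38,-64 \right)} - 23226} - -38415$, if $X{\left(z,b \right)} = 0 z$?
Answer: $\frac{892226789}{23226} \approx 38415.0$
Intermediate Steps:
$X{\left(z,b \right)} = 0$
$\frac{1}{X{\left(-38,-64 \right)} - 23226} - -38415 = \frac{1}{0 - 23226} - -38415 = \frac{1}{-23226} + 38415 = - \frac{1}{23226} + 38415 = \frac{892226789}{23226}$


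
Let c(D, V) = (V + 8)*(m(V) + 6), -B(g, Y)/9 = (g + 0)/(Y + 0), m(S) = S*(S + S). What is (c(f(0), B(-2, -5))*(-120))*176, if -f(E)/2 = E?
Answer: -74156544/25 ≈ -2.9663e+6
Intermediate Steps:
f(E) = -2*E
m(S) = 2*S² (m(S) = S*(2*S) = 2*S²)
B(g, Y) = -9*g/Y (B(g, Y) = -9*(g + 0)/(Y + 0) = -9*g/Y)
c(D, V) = (6 + 2*V²)*(8 + V) (c(D, V) = (V + 8)*(2*V² + 6) = (8 + V)*(6 + 2*V²) = (6 + 2*V²)*(8 + V))
(c(f(0), B(-2, -5))*(-120))*176 = ((48 + 2*(-9*(-2)/(-5))³ + 6*(-9*(-2)/(-5)) + 16*(-9*(-2)/(-5))²)*(-120))*176 = ((48 + 2*(-9*(-2)*(-⅕))³ + 6*(-9*(-2)*(-⅕)) + 16*(-9*(-2)*(-⅕))²)*(-120))*176 = ((48 + 2*(-18/5)³ + 6*(-18/5) + 16*(-18/5)²)*(-120))*176 = ((48 + 2*(-5832/125) - 108/5 + 16*(324/25))*(-120))*176 = ((48 - 11664/125 - 108/5 + 5184/25)*(-120))*176 = ((17556/125)*(-120))*176 = -421344/25*176 = -74156544/25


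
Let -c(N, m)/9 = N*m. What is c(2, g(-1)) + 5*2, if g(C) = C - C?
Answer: 10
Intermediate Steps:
g(C) = 0
c(N, m) = -9*N*m
c(2, g(-1)) + 5*2 = -9*2*0 + 5*2 = 0 + 10 = 10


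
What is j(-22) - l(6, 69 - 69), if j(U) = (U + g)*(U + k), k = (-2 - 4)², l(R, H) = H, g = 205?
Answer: 2562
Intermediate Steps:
k = 36 (k = (-6)² = 36)
j(U) = (36 + U)*(205 + U) (j(U) = (U + 205)*(U + 36) = (205 + U)*(36 + U) = (36 + U)*(205 + U))
j(-22) - l(6, 69 - 69) = (7380 + (-22)² + 241*(-22)) - (69 - 69) = (7380 + 484 - 5302) - 1*0 = 2562 + 0 = 2562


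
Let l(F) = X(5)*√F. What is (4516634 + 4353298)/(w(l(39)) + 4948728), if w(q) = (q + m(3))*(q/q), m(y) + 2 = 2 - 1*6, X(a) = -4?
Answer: 3657902302242/2040820786055 + 2956644*√39/2040820786055 ≈ 1.7924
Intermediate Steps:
m(y) = -6 (m(y) = -2 + (2 - 1*6) = -2 + (2 - 6) = -2 - 4 = -6)
l(F) = -4*√F
w(q) = -6 + q (w(q) = (q - 6)*(q/q) = (-6 + q)*1 = -6 + q)
(4516634 + 4353298)/(w(l(39)) + 4948728) = (4516634 + 4353298)/((-6 - 4*√39) + 4948728) = 8869932/(4948722 - 4*√39)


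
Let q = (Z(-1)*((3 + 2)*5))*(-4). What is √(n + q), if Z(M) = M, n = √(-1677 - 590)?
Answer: √(100 + I*√2267) ≈ 10.265 + 2.3191*I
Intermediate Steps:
n = I*√2267 (n = √(-2267) = I*√2267 ≈ 47.613*I)
q = 100 (q = -(3 + 2)*5*(-4) = -5*5*(-4) = -1*25*(-4) = -25*(-4) = 100)
√(n + q) = √(I*√2267 + 100) = √(100 + I*√2267)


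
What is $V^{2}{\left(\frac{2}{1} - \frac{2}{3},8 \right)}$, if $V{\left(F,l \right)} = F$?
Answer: $\frac{16}{9} \approx 1.7778$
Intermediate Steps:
$V^{2}{\left(\frac{2}{1} - \frac{2}{3},8 \right)} = \left(\frac{2}{1} - \frac{2}{3}\right)^{2} = \left(2 \cdot 1 - \frac{2}{3}\right)^{2} = \left(2 - \frac{2}{3}\right)^{2} = \left(\frac{4}{3}\right)^{2} = \frac{16}{9}$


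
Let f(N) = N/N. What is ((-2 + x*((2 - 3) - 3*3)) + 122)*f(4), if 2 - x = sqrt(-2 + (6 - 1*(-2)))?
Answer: 100 + 10*sqrt(6) ≈ 124.49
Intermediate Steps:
f(N) = 1
x = 2 - sqrt(6) (x = 2 - sqrt(-2 + (6 - 1*(-2))) = 2 - sqrt(-2 + (6 + 2)) = 2 - sqrt(-2 + 8) = 2 - sqrt(6) ≈ -0.44949)
((-2 + x*((2 - 3) - 3*3)) + 122)*f(4) = ((-2 + (2 - sqrt(6))*((2 - 3) - 3*3)) + 122)*1 = ((-2 + (2 - sqrt(6))*(-1 - 9)) + 122)*1 = ((-2 + (2 - sqrt(6))*(-10)) + 122)*1 = ((-2 + (-20 + 10*sqrt(6))) + 122)*1 = ((-22 + 10*sqrt(6)) + 122)*1 = (100 + 10*sqrt(6))*1 = 100 + 10*sqrt(6)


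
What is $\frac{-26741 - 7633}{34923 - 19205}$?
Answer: $- \frac{17187}{7859} \approx -2.1869$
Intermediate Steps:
$\frac{-26741 - 7633}{34923 - 19205} = - \frac{34374}{15718} = \left(-34374\right) \frac{1}{15718} = - \frac{17187}{7859}$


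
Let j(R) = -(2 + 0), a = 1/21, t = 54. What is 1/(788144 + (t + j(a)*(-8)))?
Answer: 1/788214 ≈ 1.2687e-6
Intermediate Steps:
a = 1/21 ≈ 0.047619
j(R) = -2 (j(R) = -1*2 = -2)
1/(788144 + (t + j(a)*(-8))) = 1/(788144 + (54 - 2*(-8))) = 1/(788144 + (54 + 16)) = 1/(788144 + 70) = 1/788214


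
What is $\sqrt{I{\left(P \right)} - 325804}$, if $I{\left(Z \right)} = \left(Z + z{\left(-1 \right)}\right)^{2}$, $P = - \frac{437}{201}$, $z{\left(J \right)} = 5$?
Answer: $\frac{2 i \sqrt{3290621195}}{201} \approx 570.79 i$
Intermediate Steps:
$P = - \frac{437}{201}$ ($P = \left(-437\right) \frac{1}{201} = - \frac{437}{201} \approx -2.1741$)
$I{\left(Z \right)} = \left(5 + Z\right)^{2}$ ($I{\left(Z \right)} = \left(Z + 5\right)^{2} = \left(5 + Z\right)^{2}$)
$\sqrt{I{\left(P \right)} - 325804} = \sqrt{\left(5 - \frac{437}{201}\right)^{2} - 325804} = \sqrt{\left(\frac{568}{201}\right)^{2} - 325804} = \sqrt{\frac{322624}{40401} - 325804} = \sqrt{- \frac{13162484780}{40401}} = \frac{2 i \sqrt{3290621195}}{201}$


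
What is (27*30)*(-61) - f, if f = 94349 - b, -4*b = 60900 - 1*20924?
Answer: -153753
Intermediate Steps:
b = -9994 (b = -(60900 - 1*20924)/4 = -(60900 - 20924)/4 = -1/4*39976 = -9994)
f = 104343 (f = 94349 - 1*(-9994) = 94349 + 9994 = 104343)
(27*30)*(-61) - f = (27*30)*(-61) - 1*104343 = 810*(-61) - 104343 = -49410 - 104343 = -153753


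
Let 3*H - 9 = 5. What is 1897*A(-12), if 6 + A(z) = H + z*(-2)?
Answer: 128996/3 ≈ 42999.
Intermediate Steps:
H = 14/3 (H = 3 + (⅓)*5 = 3 + 5/3 = 14/3 ≈ 4.6667)
A(z) = -4/3 - 2*z (A(z) = -6 + (14/3 + z*(-2)) = -6 + (14/3 - 2*z) = -4/3 - 2*z)
1897*A(-12) = 1897*(-4/3 - 2*(-12)) = 1897*(-4/3 + 24) = 1897*(68/3) = 128996/3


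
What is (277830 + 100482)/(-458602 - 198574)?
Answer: -47289/82147 ≈ -0.57566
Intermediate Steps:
(277830 + 100482)/(-458602 - 198574) = 378312/(-657176) = 378312*(-1/657176) = -47289/82147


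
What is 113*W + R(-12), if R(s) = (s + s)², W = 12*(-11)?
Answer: -14340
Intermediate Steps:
W = -132
R(s) = 4*s² (R(s) = (2*s)² = 4*s²)
113*W + R(-12) = 113*(-132) + 4*(-12)² = -14916 + 4*144 = -14916 + 576 = -14340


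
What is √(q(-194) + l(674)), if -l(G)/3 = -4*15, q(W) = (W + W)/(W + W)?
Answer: √181 ≈ 13.454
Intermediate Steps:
q(W) = 1 (q(W) = (2*W)/((2*W)) = (2*W)*(1/(2*W)) = 1)
l(G) = 180 (l(G) = -(-12)*15 = -3*(-60) = 180)
√(q(-194) + l(674)) = √(1 + 180) = √181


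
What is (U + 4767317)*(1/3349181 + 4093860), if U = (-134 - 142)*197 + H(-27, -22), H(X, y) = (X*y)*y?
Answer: 64440380742096874697/3349181 ≈ 1.9241e+13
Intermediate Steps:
H(X, y) = X*y²
U = -67440 (U = (-134 - 142)*197 - 27*(-22)² = -276*197 - 27*484 = -54372 - 13068 = -67440)
(U + 4767317)*(1/3349181 + 4093860) = (-67440 + 4767317)*(1/3349181 + 4093860) = 4699877*(1/3349181 + 4093860) = 4699877*(13711078128661/3349181) = 64440380742096874697/3349181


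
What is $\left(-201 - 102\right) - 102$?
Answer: $-405$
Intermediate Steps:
$\left(-201 - 102\right) - 102 = -303 - 102 = -405$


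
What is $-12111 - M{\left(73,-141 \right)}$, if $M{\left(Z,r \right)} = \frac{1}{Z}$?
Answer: $- \frac{884104}{73} \approx -12111.0$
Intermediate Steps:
$-12111 - M{\left(73,-141 \right)} = -12111 - \frac{1}{73} = - \frac{884104}{73}$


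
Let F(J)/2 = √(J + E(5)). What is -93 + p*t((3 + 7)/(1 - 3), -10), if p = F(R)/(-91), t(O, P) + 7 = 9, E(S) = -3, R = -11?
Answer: -93 - 4*I*√14/91 ≈ -93.0 - 0.16447*I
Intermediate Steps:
t(O, P) = 2 (t(O, P) = -7 + 9 = 2)
F(J) = 2*√(-3 + J) (F(J) = 2*√(J - 3) = 2*√(-3 + J))
p = -2*I*√14/91 (p = (2*√(-3 - 11))/(-91) = (2*√(-14))*(-1/91) = (2*(I*√14))*(-1/91) = (2*I*√14)*(-1/91) = -2*I*√14/91 ≈ -0.082234*I)
-93 + p*t((3 + 7)/(1 - 3), -10) = -93 - 2*I*√14/91*2 = -93 - 4*I*√14/91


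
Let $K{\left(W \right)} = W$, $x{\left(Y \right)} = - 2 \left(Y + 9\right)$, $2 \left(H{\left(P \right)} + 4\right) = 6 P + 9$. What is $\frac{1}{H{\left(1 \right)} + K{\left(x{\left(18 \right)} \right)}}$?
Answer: $- \frac{2}{101} \approx -0.019802$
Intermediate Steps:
$H{\left(P \right)} = \frac{1}{2} + 3 P$ ($H{\left(P \right)} = -4 + \frac{6 P + 9}{2} = -4 + \frac{9 + 6 P}{2} = -4 + \left(\frac{9}{2} + 3 P\right) = \frac{1}{2} + 3 P$)
$x{\left(Y \right)} = -18 - 2 Y$ ($x{\left(Y \right)} = - 2 \left(9 + Y\right) = -18 - 2 Y$)
$\frac{1}{H{\left(1 \right)} + K{\left(x{\left(18 \right)} \right)}} = \frac{1}{\left(\frac{1}{2} + 3 \cdot 1\right) - 54} = \frac{1}{\left(\frac{1}{2} + 3\right) - 54} = \frac{1}{\frac{7}{2} - 54} = \frac{1}{- \frac{101}{2}} = - \frac{2}{101}$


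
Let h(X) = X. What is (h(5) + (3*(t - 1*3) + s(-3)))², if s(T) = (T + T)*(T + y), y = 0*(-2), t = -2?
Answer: 64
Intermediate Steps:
y = 0
s(T) = 2*T² (s(T) = (T + T)*(T + 0) = (2*T)*T = 2*T²)
(h(5) + (3*(t - 1*3) + s(-3)))² = (5 + (3*(-2 - 1*3) + 2*(-3)²))² = (5 + (3*(-2 - 3) + 2*9))² = (5 + (3*(-5) + 18))² = (5 + (-15 + 18))² = (5 + 3)² = 8² = 64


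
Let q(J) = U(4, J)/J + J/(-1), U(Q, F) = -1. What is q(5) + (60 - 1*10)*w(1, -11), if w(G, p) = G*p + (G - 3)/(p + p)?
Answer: -30286/55 ≈ -550.65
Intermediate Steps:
w(G, p) = G*p + (-3 + G)/(2*p) (w(G, p) = G*p + (-3 + G)/((2*p)) = G*p + (-3 + G)*(1/(2*p)) = G*p + (-3 + G)/(2*p))
q(J) = -J - 1/J (q(J) = -1/J + J/(-1) = -1/J + J*(-1) = -1/J - J = -J - 1/J)
q(5) + (60 - 1*10)*w(1, -11) = (-1*5 - 1/5) + (60 - 1*10)*((½)*(-3 + 1 + 2*1*(-11)²)/(-11)) = (-5 - 1*⅕) + (60 - 10)*((½)*(-1/11)*(-3 + 1 + 2*1*121)) = (-5 - ⅕) + 50*((½)*(-1/11)*(-3 + 1 + 242)) = -26/5 + 50*((½)*(-1/11)*240) = -26/5 + 50*(-120/11) = -26/5 - 6000/11 = -30286/55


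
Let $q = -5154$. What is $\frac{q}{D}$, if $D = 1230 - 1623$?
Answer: $\frac{1718}{131} \approx 13.115$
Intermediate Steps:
$D = -393$ ($D = 1230 - 1623 = -393$)
$\frac{q}{D} = - \frac{5154}{-393} = \left(-5154\right) \left(- \frac{1}{393}\right) = \frac{1718}{131}$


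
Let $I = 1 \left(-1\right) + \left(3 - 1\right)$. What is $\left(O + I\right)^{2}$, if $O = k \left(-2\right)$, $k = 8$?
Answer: $225$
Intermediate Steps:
$I = 1$ ($I = -1 + 2 = 1$)
$O = -16$ ($O = 8 \left(-2\right) = -16$)
$\left(O + I\right)^{2} = \left(-16 + 1\right)^{2} = \left(-15\right)^{2} = 225$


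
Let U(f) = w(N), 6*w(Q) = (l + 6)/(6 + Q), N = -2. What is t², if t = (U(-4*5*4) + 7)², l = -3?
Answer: 10556001/4096 ≈ 2577.1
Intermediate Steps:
w(Q) = 1/(2*(6 + Q)) (w(Q) = ((-3 + 6)/(6 + Q))/6 = (3/(6 + Q))/6 = 1/(2*(6 + Q)))
U(f) = ⅛ (U(f) = 1/(2*(6 - 2)) = (½)/4 = (½)*(¼) = ⅛)
t = 3249/64 (t = (⅛ + 7)² = (57/8)² = 3249/64 ≈ 50.766)
t² = (3249/64)² = 10556001/4096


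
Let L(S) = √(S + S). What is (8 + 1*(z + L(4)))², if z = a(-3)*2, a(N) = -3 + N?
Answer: 24 - 16*√2 ≈ 1.3726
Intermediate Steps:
L(S) = √2*√S (L(S) = √(2*S) = √2*√S)
z = -12 (z = (-3 - 3)*2 = -6*2 = -12)
(8 + 1*(z + L(4)))² = (8 + 1*(-12 + √2*√4))² = (8 + 1*(-12 + √2*2))² = (8 + 1*(-12 + 2*√2))² = (8 + (-12 + 2*√2))² = (-4 + 2*√2)²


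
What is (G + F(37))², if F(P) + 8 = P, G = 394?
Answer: 178929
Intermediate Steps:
F(P) = -8 + P
(G + F(37))² = (394 + (-8 + 37))² = (394 + 29)² = 423² = 178929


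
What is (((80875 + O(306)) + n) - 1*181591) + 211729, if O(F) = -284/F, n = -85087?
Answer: 3966536/153 ≈ 25925.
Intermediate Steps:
(((80875 + O(306)) + n) - 1*181591) + 211729 = (((80875 - 284/306) - 85087) - 1*181591) + 211729 = (((80875 - 284*1/306) - 85087) - 181591) + 211729 = (((80875 - 142/153) - 85087) - 181591) + 211729 = ((12373733/153 - 85087) - 181591) + 211729 = (-644578/153 - 181591) + 211729 = -28428001/153 + 211729 = 3966536/153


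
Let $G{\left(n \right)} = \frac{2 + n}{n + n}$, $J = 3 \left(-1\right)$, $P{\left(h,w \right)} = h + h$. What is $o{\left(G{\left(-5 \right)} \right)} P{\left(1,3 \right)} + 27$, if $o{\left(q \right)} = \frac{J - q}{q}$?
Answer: $5$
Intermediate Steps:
$P{\left(h,w \right)} = 2 h$
$J = -3$
$G{\left(n \right)} = \frac{2 + n}{2 n}$
$o{\left(q \right)} = \frac{-3 - q}{q}$
$o{\left(G{\left(-5 \right)} \right)} P{\left(1,3 \right)} + 27 = \frac{-3 - \frac{2 - 5}{2 \left(-5\right)}}{\frac{1}{2} \frac{1}{-5} \left(2 - 5\right)} 2 \cdot 1 + 27 = \frac{-3 - \frac{1}{2} \left(- \frac{1}{5}\right) \left(-3\right)}{\frac{1}{2} \left(- \frac{1}{5}\right) \left(-3\right)} 2 + 27 = \frac{-3 - \frac{3}{10}}{\frac{3}{10}} \cdot 2 + 27 = \frac{10 \left(-3 - \frac{3}{10}\right)}{3} \cdot 2 + 27 = \frac{10}{3} \left(- \frac{33}{10}\right) 2 + 27 = \left(-11\right) 2 + 27 = -22 + 27 = 5$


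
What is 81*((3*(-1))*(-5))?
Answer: 1215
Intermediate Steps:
81*((3*(-1))*(-5)) = 81*(-3*(-5)) = 81*15 = 1215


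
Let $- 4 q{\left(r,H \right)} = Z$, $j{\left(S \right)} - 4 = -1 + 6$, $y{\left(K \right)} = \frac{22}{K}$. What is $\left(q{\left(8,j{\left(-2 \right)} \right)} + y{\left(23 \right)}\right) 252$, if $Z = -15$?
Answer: $\frac{27279}{23} \approx 1186.0$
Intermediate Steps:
$j{\left(S \right)} = 9$ ($j{\left(S \right)} = 4 + \left(-1 + 6\right) = 4 + 5 = 9$)
$q{\left(r,H \right)} = \frac{15}{4}$ ($q{\left(r,H \right)} = \left(- \frac{1}{4}\right) \left(-15\right) = \frac{15}{4}$)
$\left(q{\left(8,j{\left(-2 \right)} \right)} + y{\left(23 \right)}\right) 252 = \left(\frac{15}{4} + \frac{22}{23}\right) 252 = \frac{433}{92} \cdot 252 = \frac{27279}{23}$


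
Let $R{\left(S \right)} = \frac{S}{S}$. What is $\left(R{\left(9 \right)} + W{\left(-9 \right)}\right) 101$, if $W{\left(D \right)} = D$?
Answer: $-808$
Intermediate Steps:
$R{\left(S \right)} = 1$
$\left(R{\left(9 \right)} + W{\left(-9 \right)}\right) 101 = \left(1 - 9\right) 101 = \left(-8\right) 101 = -808$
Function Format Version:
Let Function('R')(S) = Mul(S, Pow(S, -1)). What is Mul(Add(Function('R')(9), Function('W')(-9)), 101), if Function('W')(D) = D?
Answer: -808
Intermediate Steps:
Function('R')(S) = 1
Mul(Add(Function('R')(9), Function('W')(-9)), 101) = Mul(Add(1, -9), 101) = Mul(-8, 101) = -808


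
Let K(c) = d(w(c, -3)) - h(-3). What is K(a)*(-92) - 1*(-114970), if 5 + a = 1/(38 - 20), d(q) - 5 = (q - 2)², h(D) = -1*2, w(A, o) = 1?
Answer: 114234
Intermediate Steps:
h(D) = -2
d(q) = 5 + (-2 + q)² (d(q) = 5 + (q - 2)² = 5 + (-2 + q)²)
a = -89/18 (a = -5 + 1/(38 - 20) = -5 + 1/18 = -89/18 ≈ -4.9444)
K(c) = 8 (K(c) = (5 + (-2 + 1)²) - 1*(-2) = (5 + (-1)²) + 2 = (5 + 1) + 2 = 6 + 2 = 8)
K(a)*(-92) - 1*(-114970) = 8*(-92) - 1*(-114970) = -736 + 114970 = 114234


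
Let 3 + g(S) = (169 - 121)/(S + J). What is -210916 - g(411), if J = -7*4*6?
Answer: -17083969/81 ≈ -2.1091e+5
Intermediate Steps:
J = -168 (J = -28*6 = -168)
g(S) = -3 + 48/(-168 + S) (g(S) = -3 + (169 - 121)/(S - 168) = -3 + 48/(-168 + S))
-210916 - g(411) = -210916 - 3*(184 - 1*411)/(-168 + 411) = -210916 - 3*(184 - 411)/243 = -210916 - 3*(-227)/243 = -210916 - 1*(-227/81) = -210916 + 227/81 = -17083969/81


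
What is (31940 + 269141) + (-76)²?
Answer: 306857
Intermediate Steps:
(31940 + 269141) + (-76)² = 301081 + 5776 = 306857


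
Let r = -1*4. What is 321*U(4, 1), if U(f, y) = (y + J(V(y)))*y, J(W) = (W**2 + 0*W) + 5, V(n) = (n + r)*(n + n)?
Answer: 13482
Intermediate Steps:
r = -4
V(n) = 2*n*(-4 + n) (V(n) = (n - 4)*(n + n) = (-4 + n)*(2*n) = 2*n*(-4 + n))
J(W) = 5 + W**2 (J(W) = (W**2 + 0) + 5 = W**2 + 5 = 5 + W**2)
U(f, y) = y*(5 + y + 4*y**2*(-4 + y)**2) (U(f, y) = (y + (5 + (2*y*(-4 + y))**2))*y = (y + (5 + 4*y**2*(-4 + y)**2))*y = (5 + y + 4*y**2*(-4 + y)**2)*y = y*(5 + y + 4*y**2*(-4 + y)**2))
321*U(4, 1) = 321*(1*(5 + 1 + 4*1**2*(-4 + 1)**2)) = 321*(1*(5 + 1 + 4*1*(-3)**2)) = 321*(1*(5 + 1 + 4*1*9)) = 321*(1*(5 + 1 + 36)) = 321*(1*42) = 321*42 = 13482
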